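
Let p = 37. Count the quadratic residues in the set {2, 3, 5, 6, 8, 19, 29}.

1

(2/37) = -1 → non-residue.
(3/37) = +1 → QR.
(5/37) = -1 → non-residue.
(6/37) = -1 → non-residue.
(8/37) = -1 → non-residue.
(19/37) = -1 → non-residue.
(29/37) = -1 → non-residue.
Total quadratic residues among the 7: 1.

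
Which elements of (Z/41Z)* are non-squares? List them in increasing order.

Square k = 1,…,20 (k and 41−k give the same square):
1²=1, 2²=4, 3²=9, 4²=16, 5²=25, 6²=36, 7²≡8, 8²≡23, 9²≡40, 10²≡18, 11²≡39, 12²≡21, 13²≡5, 14²≡32, 15²≡20, 16²≡10, 17²≡2, 18²≡37, 19²≡33, 20²≡31 (mod 41).
The residues are {1, 2, 4, 5, 8, 9, 10, 16, 18, 20, 21, 23, 25, 31, 32, 33, 36, 37, 39, 40}; the non-residues are the remaining 20 nonzero classes.

3,6,7,11,12,13,14,15,17,19,22,24,26,27,28,29,30,34,35,38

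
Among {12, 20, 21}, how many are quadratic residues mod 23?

(12/23) = +1 → QR.
(20/23) = -1 → non-residue.
(21/23) = -1 → non-residue.
Total quadratic residues among the 3: 1.

1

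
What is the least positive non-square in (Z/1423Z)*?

3

(2/1423) = +1, so 2 is a residue.
(3/1423) = −1, so 3 is the smallest positive non-residue mod 1423.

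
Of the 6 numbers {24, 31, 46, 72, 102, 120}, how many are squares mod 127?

3

(24/127) = -1 → non-residue.
(31/127) = +1 → QR.
(46/127) = -1 → non-residue.
(72/127) = +1 → QR.
(102/127) = -1 → non-residue.
(120/127) = +1 → QR.
Total quadratic residues among the 6: 3.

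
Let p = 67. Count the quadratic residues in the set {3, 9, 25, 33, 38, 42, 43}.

(3/67) = -1 → non-residue.
(9/67) = +1 → QR.
(25/67) = +1 → QR.
(33/67) = +1 → QR.
(38/67) = -1 → non-residue.
(42/67) = -1 → non-residue.
(43/67) = -1 → non-residue.
Total quadratic residues among the 7: 3.

3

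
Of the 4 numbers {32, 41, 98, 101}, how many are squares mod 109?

0

(32/109) = -1 → non-residue.
(41/109) = -1 → non-residue.
(98/109) = -1 → non-residue.
(101/109) = -1 → non-residue.
Total quadratic residues among the 4: 0.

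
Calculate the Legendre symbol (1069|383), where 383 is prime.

First reduce: 1069 ≡ 303 (mod 383).
Reciprocity: 303 ≡ 3 and 383 ≡ 3 (mod 4), so (303/383) = −(383/303).
Reduce top mod 303: now compute (80/303).
Pull out 2^4: since 303 ≡ 7 (mod 8), (2/303) = +1, so (2/303)^4 = +1.
Reciprocity: 5 ≡ 1 and 303 ≡ 3 (mod 4), so (5/303) = +(303/5).
Reduce top mod 5: now compute (3/5).
Reciprocity: 3 ≡ 3 and 5 ≡ 1 (mod 4), so (3/5) = +(5/3).
Reduce top mod 3: now compute (2/3).
Pull out 2: since 3 ≡ 3 (mod 8), (2/3) = -1.
Reached (1/3) = 1. Collecting the sign flips along the way, the symbol is +1.

1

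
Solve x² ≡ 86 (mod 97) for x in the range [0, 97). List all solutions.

97 ≡ 1 (mod 4), so we find a root by search.
Trying successive values, 38² = 1444 ≡ 86 (mod 97). The other root is 97 − 38 = 59.

38, 59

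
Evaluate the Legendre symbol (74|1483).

-1

Pull out 2: since 1483 ≡ 3 (mod 8), (2/1483) = -1.
Reciprocity: 37 ≡ 1 and 1483 ≡ 3 (mod 4), so (37/1483) = +(1483/37).
Reduce top mod 37: now compute (3/37).
Reciprocity: 3 ≡ 3 and 37 ≡ 1 (mod 4), so (3/37) = +(37/3).
Reduce top mod 3: now compute (1/3).
Reached (1/3) = 1. Collecting the sign flips along the way, the symbol is -1.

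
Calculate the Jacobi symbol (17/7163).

Reciprocity: 17 ≡ 1 and 7163 ≡ 3 (mod 4), so (17/7163) = +(7163/17).
Reduce top mod 17: now compute (6/17).
Pull out 2: since 17 ≡ 1 (mod 8), (2/17) = +1.
Reciprocity: 3 ≡ 3 and 17 ≡ 1 (mod 4), so (3/17) = +(17/3).
Reduce top mod 3: now compute (2/3).
Pull out 2: since 3 ≡ 3 (mod 8), (2/3) = -1.
Reached (1/3) = 1. Collecting the sign flips along the way, the symbol is -1.

-1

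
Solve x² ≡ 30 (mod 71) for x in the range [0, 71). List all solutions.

32, 39

Since 71 ≡ 3 (mod 4), a square root of 30 is 30^((71+1)/4) = 30^18 mod 71.
Repeated squaring: 30^2≡48, 30^4≡32, 30^8≡30, 30^16≡48 (mod 71).
30^18 = 30^(16+2) ≡ 32 (mod 71).
Check: 32² = 1024 ≡ 30 (mod 71). The two roots are 32 and 39.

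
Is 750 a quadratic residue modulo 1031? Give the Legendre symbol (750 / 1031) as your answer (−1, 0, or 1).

1

Pull out 2: since 1031 ≡ 7 (mod 8), (2/1031) = +1.
Reciprocity: 375 ≡ 3 and 1031 ≡ 3 (mod 4), so (375/1031) = −(1031/375).
Reduce top mod 375: now compute (281/375).
Reciprocity: 281 ≡ 1 and 375 ≡ 3 (mod 4), so (281/375) = +(375/281).
Reduce top mod 281: now compute (94/281).
Pull out 2: since 281 ≡ 1 (mod 8), (2/281) = +1.
Reciprocity: 47 ≡ 3 and 281 ≡ 1 (mod 4), so (47/281) = +(281/47).
Reduce top mod 47: now compute (46/47).
Pull out 2: since 47 ≡ 7 (mod 8), (2/47) = +1.
Reciprocity: 23 ≡ 3 and 47 ≡ 3 (mod 4), so (23/47) = −(47/23).
Reduce top mod 23: now compute (1/23).
Reached (1/23) = 1. Collecting the sign flips along the way, the symbol is +1.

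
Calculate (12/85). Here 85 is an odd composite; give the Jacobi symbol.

1

Pull out 2^2: since 85 ≡ 5 (mod 8), (2/85) = -1, so (2/85)^2 = +1.
Reciprocity: 3 ≡ 3 and 85 ≡ 1 (mod 4), so (3/85) = +(85/3).
Reduce top mod 3: now compute (1/3).
Reached (1/3) = 1. Collecting the sign flips along the way, the symbol is +1.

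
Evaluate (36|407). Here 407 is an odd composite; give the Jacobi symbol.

1

Pull out 2^2: since 407 ≡ 7 (mod 8), (2/407) = +1, so (2/407)^2 = +1.
Reciprocity: 9 ≡ 1 and 407 ≡ 3 (mod 4), so (9/407) = +(407/9).
Reduce top mod 9: now compute (2/9).
Pull out 2: since 9 ≡ 1 (mod 8), (2/9) = +1.
Reached (1/9) = 1. Collecting the sign flips along the way, the symbol is +1.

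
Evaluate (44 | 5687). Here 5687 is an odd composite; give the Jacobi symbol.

0

Pull out 2^2: since 5687 ≡ 7 (mod 8), (2/5687) = +1, so (2/5687)^2 = +1.
Reciprocity: 11 ≡ 3 and 5687 ≡ 3 (mod 4), so (11/5687) = −(5687/11).
Reduce top mod 11: now compute (0/11).
Top reduces to 0: gcd > 1, so the symbol is 0.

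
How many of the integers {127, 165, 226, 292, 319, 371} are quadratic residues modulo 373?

(127/373) = -1 → non-residue.
(165/373) = +1 → QR.
(226/373) = +1 → QR.
(292/373) = +1 → QR.
(319/373) = -1 → non-residue.
(371/373) = -1 → non-residue.
Total quadratic residues among the 6: 3.

3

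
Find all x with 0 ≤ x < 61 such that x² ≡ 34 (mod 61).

20, 41

61 ≡ 1 (mod 4), so we find a root by search.
Trying successive values, 20² = 400 ≡ 34 (mod 61). The other root is 61 − 20 = 41.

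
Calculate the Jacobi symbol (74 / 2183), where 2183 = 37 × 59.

Pull out 2: since 2183 ≡ 7 (mod 8), (2/2183) = +1.
Reciprocity: 37 ≡ 1 and 2183 ≡ 3 (mod 4), so (37/2183) = +(2183/37).
Reduce top mod 37: now compute (0/37).
Top reduces to 0: gcd > 1, so the symbol is 0.

0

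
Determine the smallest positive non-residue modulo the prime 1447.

3

(2/1447) = +1, so 2 is a residue.
(3/1447) = −1, so 3 is the smallest positive non-residue mod 1447.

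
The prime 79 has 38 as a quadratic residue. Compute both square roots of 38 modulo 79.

14, 65

Since 79 ≡ 3 (mod 4), a square root of 38 is 38^((79+1)/4) = 38^20 mod 79.
Repeated squaring: 38^2≡22, 38^4≡10, 38^8≡21, 38^16≡46 (mod 79).
38^20 = 38^(16+4) ≡ 65 (mod 79).
Check: 65² = 4225 ≡ 38 (mod 79). The two roots are 14 and 65.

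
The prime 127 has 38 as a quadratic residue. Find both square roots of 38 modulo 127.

Since 127 ≡ 3 (mod 4), a square root of 38 is 38^((127+1)/4) = 38^32 mod 127.
Repeated squaring: 38^2≡47, 38^4≡50, 38^8≡87, 38^16≡76, 38^32≡61 (mod 127).
38^32 = 38^(32) ≡ 61 (mod 127).
Check: 61² = 3721 ≡ 38 (mod 127). The two roots are 61 and 66.

61, 66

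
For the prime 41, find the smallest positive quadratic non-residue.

3

(2/41) = +1, so 2 is a residue.
(3/41) = −1, so 3 is the smallest positive non-residue mod 41.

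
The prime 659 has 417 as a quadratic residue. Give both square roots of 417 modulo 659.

188, 471

Since 659 ≡ 3 (mod 4), a square root of 417 is 417^((659+1)/4) = 417^165 mod 659.
Repeated squaring: 417^2≡572, 417^4≡320, 417^8≡255, 417^16≡443, 417^32≡526, 417^64≡555, 417^128≡272 (mod 659).
417^165 = 417^(128+32+4+1) ≡ 471 (mod 659).
Check: 471² = 221841 ≡ 417 (mod 659). The two roots are 188 and 471.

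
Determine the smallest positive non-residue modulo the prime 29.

2

(2/29) = −1, so 2 is the smallest positive non-residue mod 29.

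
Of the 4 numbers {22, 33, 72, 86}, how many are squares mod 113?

2

(22/113) = +1 → QR.
(33/113) = -1 → non-residue.
(72/113) = +1 → QR.
(86/113) = -1 → non-residue.
Total quadratic residues among the 4: 2.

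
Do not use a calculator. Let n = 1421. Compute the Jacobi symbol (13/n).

1

Reciprocity: 13 ≡ 1 and 1421 ≡ 1 (mod 4), so (13/1421) = +(1421/13).
Reduce top mod 13: now compute (4/13).
Pull out 2^2: since 13 ≡ 5 (mod 8), (2/13) = -1, so (2/13)^2 = +1.
Reached (1/13) = 1. Collecting the sign flips along the way, the symbol is +1.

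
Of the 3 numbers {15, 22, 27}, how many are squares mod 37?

(15/37) = -1 → non-residue.
(22/37) = -1 → non-residue.
(27/37) = +1 → QR.
Total quadratic residues among the 3: 1.

1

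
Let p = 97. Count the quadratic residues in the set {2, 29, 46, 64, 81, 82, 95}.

4

(2/97) = +1 → QR.
(29/97) = -1 → non-residue.
(46/97) = -1 → non-residue.
(64/97) = +1 → QR.
(81/97) = +1 → QR.
(82/97) = -1 → non-residue.
(95/97) = +1 → QR.
Total quadratic residues among the 7: 4.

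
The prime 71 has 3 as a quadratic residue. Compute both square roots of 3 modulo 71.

Since 71 ≡ 3 (mod 4), a square root of 3 is 3^((71+1)/4) = 3^18 mod 71.
Repeated squaring: 3^2≡9, 3^4≡10, 3^8≡29, 3^16≡60 (mod 71).
3^18 = 3^(16+2) ≡ 43 (mod 71).
Check: 43² = 1849 ≡ 3 (mod 71). The two roots are 28 and 43.

28, 43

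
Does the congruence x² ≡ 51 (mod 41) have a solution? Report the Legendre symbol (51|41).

Euler's criterion: (51/41) ≡ 10^20 (mod 41).
10^2 ≡ 18 (mod 41)
10^4 ≡ 37 (mod 41)
10^8 ≡ 16 (mod 41)
10^16 ≡ 10 (mod 41)
10^20 = 10^(16+4) ≡ 1 (mod 41).
Result is 1, so (51/41) = 1.

1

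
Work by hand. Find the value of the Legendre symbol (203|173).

-1

Euler's criterion: (203/173) ≡ 30^86 (mod 173).
30^2 ≡ 35 (mod 173)
30^4 ≡ 14 (mod 173)
30^8 ≡ 23 (mod 173)
30^16 ≡ 10 (mod 173)
30^32 ≡ 100 (mod 173)
30^64 ≡ 139 (mod 173)
30^86 = 30^(64+16+4+2) ≡ 172 (mod 173).
Result is 172 ≡ −1, so (203/173) = −1.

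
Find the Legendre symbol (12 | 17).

Pull out 2^2: since 17 ≡ 1 (mod 8), (2/17) = +1, so (2/17)^2 = +1.
Reciprocity: 3 ≡ 3 and 17 ≡ 1 (mod 4), so (3/17) = +(17/3).
Reduce top mod 3: now compute (2/3).
Pull out 2: since 3 ≡ 3 (mod 8), (2/3) = -1.
Reached (1/3) = 1. Collecting the sign flips along the way, the symbol is -1.

-1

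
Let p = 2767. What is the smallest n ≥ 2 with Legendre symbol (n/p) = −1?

(2/2767) = +1, so 2 is a residue.
(3/2767) = −1, so 3 is the smallest positive non-residue mod 2767.

3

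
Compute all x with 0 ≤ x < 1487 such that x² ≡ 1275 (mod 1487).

275, 1212

Since 1487 ≡ 3 (mod 4), a square root of 1275 is 1275^((1487+1)/4) = 1275^372 mod 1487.
Repeated squaring: 1275^2≡334, 1275^4≡31, 1275^8≡961, 1275^16≡94, 1275^32≡1401, 1275^64≡1448, 1275^128≡34, 1275^256≡1156 (mod 1487).
1275^372 = 1275^(256+64+32+16+4) ≡ 275 (mod 1487).
Check: 275² = 75625 ≡ 1275 (mod 1487). The two roots are 275 and 1212.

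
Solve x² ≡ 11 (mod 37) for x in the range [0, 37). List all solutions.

14, 23

37 ≡ 1 (mod 4), so we find a root by search.
Trying successive values, 14² = 196 ≡ 11 (mod 37). The other root is 37 − 14 = 23.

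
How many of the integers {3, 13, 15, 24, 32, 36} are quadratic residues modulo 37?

(3/37) = +1 → QR.
(13/37) = -1 → non-residue.
(15/37) = -1 → non-residue.
(24/37) = -1 → non-residue.
(32/37) = -1 → non-residue.
(36/37) = +1 → QR.
Total quadratic residues among the 6: 2.

2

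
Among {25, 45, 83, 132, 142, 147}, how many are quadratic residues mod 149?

4

(25/149) = +1 → QR.
(45/149) = +1 → QR.
(83/149) = -1 → non-residue.
(132/149) = +1 → QR.
(142/149) = +1 → QR.
(147/149) = -1 → non-residue.
Total quadratic residues among the 6: 4.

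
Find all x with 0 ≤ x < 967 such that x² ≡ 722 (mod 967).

131, 836

Since 967 ≡ 3 (mod 4), a square root of 722 is 722^((967+1)/4) = 722^242 mod 967.
Repeated squaring: 722^2≡71, 722^4≡206, 722^8≡855, 722^16≡940, 722^32≡729, 722^64≡558, 722^128≡957 (mod 967).
722^242 = 722^(128+64+32+16+2) ≡ 131 (mod 967).
Check: 131² = 17161 ≡ 722 (mod 967). The two roots are 131 and 836.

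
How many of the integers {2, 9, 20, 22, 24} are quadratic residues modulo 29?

(2/29) = -1 → non-residue.
(9/29) = +1 → QR.
(20/29) = +1 → QR.
(22/29) = +1 → QR.
(24/29) = +1 → QR.
Total quadratic residues among the 5: 4.

4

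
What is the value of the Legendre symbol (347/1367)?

Reciprocity: 347 ≡ 3 and 1367 ≡ 3 (mod 4), so (347/1367) = −(1367/347).
Reduce top mod 347: now compute (326/347).
Pull out 2: since 347 ≡ 3 (mod 8), (2/347) = -1.
Reciprocity: 163 ≡ 3 and 347 ≡ 3 (mod 4), so (163/347) = −(347/163).
Reduce top mod 163: now compute (21/163).
Reciprocity: 21 ≡ 1 and 163 ≡ 3 (mod 4), so (21/163) = +(163/21).
Reduce top mod 21: now compute (16/21).
Pull out 2^4: since 21 ≡ 5 (mod 8), (2/21) = -1, so (2/21)^4 = +1.
Reached (1/21) = 1. Collecting the sign flips along the way, the symbol is -1.

-1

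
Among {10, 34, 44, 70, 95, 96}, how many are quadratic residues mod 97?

4

(10/97) = -1 → non-residue.
(34/97) = -1 → non-residue.
(44/97) = +1 → QR.
(70/97) = +1 → QR.
(95/97) = +1 → QR.
(96/97) = +1 → QR.
Total quadratic residues among the 6: 4.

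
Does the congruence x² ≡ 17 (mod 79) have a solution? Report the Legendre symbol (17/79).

Reciprocity: 17 ≡ 1 and 79 ≡ 3 (mod 4), so (17/79) = +(79/17).
Reduce top mod 17: now compute (11/17).
Reciprocity: 11 ≡ 3 and 17 ≡ 1 (mod 4), so (11/17) = +(17/11).
Reduce top mod 11: now compute (6/11).
Pull out 2: since 11 ≡ 3 (mod 8), (2/11) = -1.
Reciprocity: 3 ≡ 3 and 11 ≡ 3 (mod 4), so (3/11) = −(11/3).
Reduce top mod 3: now compute (2/3).
Pull out 2: since 3 ≡ 3 (mod 8), (2/3) = -1.
Reached (1/3) = 1. Collecting the sign flips along the way, the symbol is -1.

-1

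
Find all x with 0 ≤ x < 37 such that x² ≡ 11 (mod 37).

37 ≡ 1 (mod 4), so we find a root by search.
Trying successive values, 14² = 196 ≡ 11 (mod 37). The other root is 37 − 14 = 23.

14, 23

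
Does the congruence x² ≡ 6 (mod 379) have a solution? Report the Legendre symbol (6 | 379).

Pull out 2: since 379 ≡ 3 (mod 8), (2/379) = -1.
Reciprocity: 3 ≡ 3 and 379 ≡ 3 (mod 4), so (3/379) = −(379/3).
Reduce top mod 3: now compute (1/3).
Reached (1/3) = 1. Collecting the sign flips along the way, the symbol is +1.

1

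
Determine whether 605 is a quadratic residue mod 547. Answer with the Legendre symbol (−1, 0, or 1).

-1

First reduce: 605 ≡ 58 (mod 547).
Pull out 2: since 547 ≡ 3 (mod 8), (2/547) = -1.
Reciprocity: 29 ≡ 1 and 547 ≡ 3 (mod 4), so (29/547) = +(547/29).
Reduce top mod 29: now compute (25/29).
Reciprocity: 25 ≡ 1 and 29 ≡ 1 (mod 4), so (25/29) = +(29/25).
Reduce top mod 25: now compute (4/25).
Pull out 2^2: since 25 ≡ 1 (mod 8), (2/25) = +1, so (2/25)^2 = +1.
Reached (1/25) = 1. Collecting the sign flips along the way, the symbol is -1.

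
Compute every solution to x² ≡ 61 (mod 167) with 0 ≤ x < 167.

27, 140

Since 167 ≡ 3 (mod 4), a square root of 61 is 61^((167+1)/4) = 61^42 mod 167.
Repeated squaring: 61^2≡47, 61^4≡38, 61^8≡108, 61^16≡141, 61^32≡8 (mod 167).
61^42 = 61^(32+8+2) ≡ 27 (mod 167).
Check: 27² = 729 ≡ 61 (mod 167). The two roots are 27 and 140.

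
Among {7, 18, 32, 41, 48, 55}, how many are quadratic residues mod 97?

(7/97) = -1 → non-residue.
(18/97) = +1 → QR.
(32/97) = +1 → QR.
(41/97) = -1 → non-residue.
(48/97) = +1 → QR.
(55/97) = -1 → non-residue.
Total quadratic residues among the 6: 3.

3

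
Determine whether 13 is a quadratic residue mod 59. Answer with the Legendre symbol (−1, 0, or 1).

Reciprocity: 13 ≡ 1 and 59 ≡ 3 (mod 4), so (13/59) = +(59/13).
Reduce top mod 13: now compute (7/13).
Reciprocity: 7 ≡ 3 and 13 ≡ 1 (mod 4), so (7/13) = +(13/7).
Reduce top mod 7: now compute (6/7).
Pull out 2: since 7 ≡ 7 (mod 8), (2/7) = +1.
Reciprocity: 3 ≡ 3 and 7 ≡ 3 (mod 4), so (3/7) = −(7/3).
Reduce top mod 3: now compute (1/3).
Reached (1/3) = 1. Collecting the sign flips along the way, the symbol is -1.

-1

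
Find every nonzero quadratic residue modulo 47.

1, 2, 3, 4, 6, 7, 8, 9, 12, 14, 16, 17, 18, 21, 24, 25, 27, 28, 32, 34, 36, 37, 42

Square k = 1,…,23 (k and 47−k give the same square):
1²=1, 2²=4, 3²=9, 4²=16, 5²=25, 6²=36, 7²≡2, 8²≡17, 9²≡34, 10²≡6, 11²≡27, 12²≡3, 13²≡28, 14²≡8, 15²≡37, 16²≡21, 17²≡7, 18²≡42, 19²≡32, 20²≡24, 21²≡18, 22²≡14, 23²≡12 (mod 47).
So the quadratic residues mod 47 are {1, 2, 3, 4, 6, 7, 8, 9, 12, 14, 16, 17, 18, 21, 24, 25, 27, 28, 32, 34, 36, 37, 42}.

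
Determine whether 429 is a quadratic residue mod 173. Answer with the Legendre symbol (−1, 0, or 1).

First reduce: 429 ≡ 83 (mod 173).
Reciprocity: 83 ≡ 3 and 173 ≡ 1 (mod 4), so (83/173) = +(173/83).
Reduce top mod 83: now compute (7/83).
Reciprocity: 7 ≡ 3 and 83 ≡ 3 (mod 4), so (7/83) = −(83/7).
Reduce top mod 7: now compute (6/7).
Pull out 2: since 7 ≡ 7 (mod 8), (2/7) = +1.
Reciprocity: 3 ≡ 3 and 7 ≡ 3 (mod 4), so (3/7) = −(7/3).
Reduce top mod 3: now compute (1/3).
Reached (1/3) = 1. Collecting the sign flips along the way, the symbol is +1.

1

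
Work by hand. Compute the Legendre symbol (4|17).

Pull out 2^2: since 17 ≡ 1 (mod 8), (2/17) = +1, so (2/17)^2 = +1.
Reached (1/17) = 1. Collecting the sign flips along the way, the symbol is +1.

1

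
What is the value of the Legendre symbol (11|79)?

Euler's criterion: (11/79) ≡ 11^39 (mod 79).
11^2 ≡ 42 (mod 79)
11^4 ≡ 26 (mod 79)
11^8 ≡ 44 (mod 79)
11^16 ≡ 40 (mod 79)
11^32 ≡ 20 (mod 79)
11^39 = 11^(32+4+2+1) ≡ 1 (mod 79).
Result is 1, so (11/79) = 1.

1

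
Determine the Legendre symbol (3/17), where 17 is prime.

-1

Reciprocity: 3 ≡ 3 and 17 ≡ 1 (mod 4), so (3/17) = +(17/3).
Reduce top mod 3: now compute (2/3).
Pull out 2: since 3 ≡ 3 (mod 8), (2/3) = -1.
Reached (1/3) = 1. Collecting the sign flips along the way, the symbol is -1.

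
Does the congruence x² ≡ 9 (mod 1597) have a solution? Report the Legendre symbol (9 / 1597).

Reciprocity: 9 ≡ 1 and 1597 ≡ 1 (mod 4), so (9/1597) = +(1597/9).
Reduce top mod 9: now compute (4/9).
Pull out 2^2: since 9 ≡ 1 (mod 8), (2/9) = +1, so (2/9)^2 = +1.
Reached (1/9) = 1. Collecting the sign flips along the way, the symbol is +1.

1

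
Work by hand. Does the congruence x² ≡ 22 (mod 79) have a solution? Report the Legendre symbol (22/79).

Pull out 2: since 79 ≡ 7 (mod 8), (2/79) = +1.
Reciprocity: 11 ≡ 3 and 79 ≡ 3 (mod 4), so (11/79) = −(79/11).
Reduce top mod 11: now compute (2/11).
Pull out 2: since 11 ≡ 3 (mod 8), (2/11) = -1.
Reached (1/11) = 1. Collecting the sign flips along the way, the symbol is +1.

1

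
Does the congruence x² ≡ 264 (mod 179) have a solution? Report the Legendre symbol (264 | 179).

First reduce: 264 ≡ 85 (mod 179).
Reciprocity: 85 ≡ 1 and 179 ≡ 3 (mod 4), so (85/179) = +(179/85).
Reduce top mod 85: now compute (9/85).
Reciprocity: 9 ≡ 1 and 85 ≡ 1 (mod 4), so (9/85) = +(85/9).
Reduce top mod 9: now compute (4/9).
Pull out 2^2: since 9 ≡ 1 (mod 8), (2/9) = +1, so (2/9)^2 = +1.
Reached (1/9) = 1. Collecting the sign flips along the way, the symbol is +1.

1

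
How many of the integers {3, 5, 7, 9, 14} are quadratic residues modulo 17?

(3/17) = -1 → non-residue.
(5/17) = -1 → non-residue.
(7/17) = -1 → non-residue.
(9/17) = +1 → QR.
(14/17) = -1 → non-residue.
Total quadratic residues among the 5: 1.

1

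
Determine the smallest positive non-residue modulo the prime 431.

(2/431) = +1, so 2 is a residue.
(3/431) = +1, so 3 is a residue.
(4/431) = +1, so 4 is a residue.
(5/431) = +1, so 5 is a residue.
(6/431) = +1, so 6 is a residue.
(7/431) = −1, so 7 is the smallest positive non-residue mod 431.

7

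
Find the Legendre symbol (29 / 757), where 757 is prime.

Reciprocity: 29 ≡ 1 and 757 ≡ 1 (mod 4), so (29/757) = +(757/29).
Reduce top mod 29: now compute (3/29).
Reciprocity: 3 ≡ 3 and 29 ≡ 1 (mod 4), so (3/29) = +(29/3).
Reduce top mod 3: now compute (2/3).
Pull out 2: since 3 ≡ 3 (mod 8), (2/3) = -1.
Reached (1/3) = 1. Collecting the sign flips along the way, the symbol is -1.

-1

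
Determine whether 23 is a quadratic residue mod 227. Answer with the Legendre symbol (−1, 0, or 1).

1

Euler's criterion: (23/227) ≡ 23^113 (mod 227).
23^2 ≡ 75 (mod 227)
23^4 ≡ 177 (mod 227)
23^8 ≡ 3 (mod 227)
23^16 ≡ 9 (mod 227)
23^32 ≡ 81 (mod 227)
23^64 ≡ 205 (mod 227)
23^113 = 23^(64+32+16+1) ≡ 1 (mod 227).
Result is 1, so (23/227) = 1.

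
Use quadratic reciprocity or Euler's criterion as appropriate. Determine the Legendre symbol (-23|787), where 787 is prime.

First reduce: -23 ≡ 764 (mod 787).
Pull out 2^2: since 787 ≡ 3 (mod 8), (2/787) = -1, so (2/787)^2 = +1.
Reciprocity: 191 ≡ 3 and 787 ≡ 3 (mod 4), so (191/787) = −(787/191).
Reduce top mod 191: now compute (23/191).
Reciprocity: 23 ≡ 3 and 191 ≡ 3 (mod 4), so (23/191) = −(191/23).
Reduce top mod 23: now compute (7/23).
Reciprocity: 7 ≡ 3 and 23 ≡ 3 (mod 4), so (7/23) = −(23/7).
Reduce top mod 7: now compute (2/7).
Pull out 2: since 7 ≡ 7 (mod 8), (2/7) = +1.
Reached (1/7) = 1. Collecting the sign flips along the way, the symbol is -1.

-1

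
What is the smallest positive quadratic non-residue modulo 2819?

2

(2/2819) = −1, so 2 is the smallest positive non-residue mod 2819.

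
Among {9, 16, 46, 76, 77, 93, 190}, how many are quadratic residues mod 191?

(9/191) = +1 → QR.
(16/191) = +1 → QR.
(46/191) = +1 → QR.
(76/191) = -1 → non-residue.
(77/191) = +1 → QR.
(93/191) = -1 → non-residue.
(190/191) = -1 → non-residue.
Total quadratic residues among the 7: 4.

4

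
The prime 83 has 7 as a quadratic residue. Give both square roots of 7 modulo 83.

16, 67

Since 83 ≡ 3 (mod 4), a square root of 7 is 7^((83+1)/4) = 7^21 mod 83.
Repeated squaring: 7^2≡49, 7^4≡77, 7^8≡36, 7^16≡51 (mod 83).
7^21 = 7^(16+4+1) ≡ 16 (mod 83).
Check: 16² = 256 ≡ 7 (mod 83). The two roots are 16 and 67.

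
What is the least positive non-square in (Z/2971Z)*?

2

(2/2971) = −1, so 2 is the smallest positive non-residue mod 2971.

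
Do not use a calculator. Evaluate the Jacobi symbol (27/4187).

Reciprocity: 27 ≡ 3 and 4187 ≡ 3 (mod 4), so (27/4187) = −(4187/27).
Reduce top mod 27: now compute (2/27).
Pull out 2: since 27 ≡ 3 (mod 8), (2/27) = -1.
Reached (1/27) = 1. Collecting the sign flips along the way, the symbol is +1.

1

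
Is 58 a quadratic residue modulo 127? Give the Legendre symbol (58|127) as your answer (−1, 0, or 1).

-1

Euler's criterion: (58/127) ≡ 58^63 (mod 127).
58^2 ≡ 62 (mod 127)
58^4 ≡ 34 (mod 127)
58^8 ≡ 13 (mod 127)
58^16 ≡ 42 (mod 127)
58^32 ≡ 113 (mod 127)
58^63 = 58^(32+16+8+4+2+1) ≡ 126 (mod 127).
Result is 126 ≡ −1, so (58/127) = −1.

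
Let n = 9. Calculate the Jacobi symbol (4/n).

Pull out 2^2: since 9 ≡ 1 (mod 8), (2/9) = +1, so (2/9)^2 = +1.
Reached (1/9) = 1. Collecting the sign flips along the way, the symbol is +1.

1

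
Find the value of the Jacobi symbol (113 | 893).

1

Reciprocity: 113 ≡ 1 and 893 ≡ 1 (mod 4), so (113/893) = +(893/113).
Reduce top mod 113: now compute (102/113).
Pull out 2: since 113 ≡ 1 (mod 8), (2/113) = +1.
Reciprocity: 51 ≡ 3 and 113 ≡ 1 (mod 4), so (51/113) = +(113/51).
Reduce top mod 51: now compute (11/51).
Reciprocity: 11 ≡ 3 and 51 ≡ 3 (mod 4), so (11/51) = −(51/11).
Reduce top mod 11: now compute (7/11).
Reciprocity: 7 ≡ 3 and 11 ≡ 3 (mod 4), so (7/11) = −(11/7).
Reduce top mod 7: now compute (4/7).
Pull out 2^2: since 7 ≡ 7 (mod 8), (2/7) = +1, so (2/7)^2 = +1.
Reached (1/7) = 1. Collecting the sign flips along the way, the symbol is +1.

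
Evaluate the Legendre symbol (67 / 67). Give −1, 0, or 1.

First reduce: 67 ≡ 0 (mod 67).
Top reduces to 0: gcd > 1, so the symbol is 0.

0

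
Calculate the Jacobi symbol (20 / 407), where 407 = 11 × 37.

Pull out 2^2: since 407 ≡ 7 (mod 8), (2/407) = +1, so (2/407)^2 = +1.
Reciprocity: 5 ≡ 1 and 407 ≡ 3 (mod 4), so (5/407) = +(407/5).
Reduce top mod 5: now compute (2/5).
Pull out 2: since 5 ≡ 5 (mod 8), (2/5) = -1.
Reached (1/5) = 1. Collecting the sign flips along the way, the symbol is -1.

-1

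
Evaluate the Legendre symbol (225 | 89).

First reduce: 225 ≡ 47 (mod 89).
Reciprocity: 47 ≡ 3 and 89 ≡ 1 (mod 4), so (47/89) = +(89/47).
Reduce top mod 47: now compute (42/47).
Pull out 2: since 47 ≡ 7 (mod 8), (2/47) = +1.
Reciprocity: 21 ≡ 1 and 47 ≡ 3 (mod 4), so (21/47) = +(47/21).
Reduce top mod 21: now compute (5/21).
Reciprocity: 5 ≡ 1 and 21 ≡ 1 (mod 4), so (5/21) = +(21/5).
Reduce top mod 5: now compute (1/5).
Reached (1/5) = 1. Collecting the sign flips along the way, the symbol is +1.

1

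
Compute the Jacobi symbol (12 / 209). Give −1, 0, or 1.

-1

Pull out 2^2: since 209 ≡ 1 (mod 8), (2/209) = +1, so (2/209)^2 = +1.
Reciprocity: 3 ≡ 3 and 209 ≡ 1 (mod 4), so (3/209) = +(209/3).
Reduce top mod 3: now compute (2/3).
Pull out 2: since 3 ≡ 3 (mod 8), (2/3) = -1.
Reached (1/3) = 1. Collecting the sign flips along the way, the symbol is -1.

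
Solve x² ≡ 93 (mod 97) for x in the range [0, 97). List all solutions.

44, 53

97 ≡ 1 (mod 4), so we find a root by search.
Trying successive values, 44² = 1936 ≡ 93 (mod 97). The other root is 97 − 44 = 53.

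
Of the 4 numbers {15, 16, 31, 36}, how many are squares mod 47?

(15/47) = -1 → non-residue.
(16/47) = +1 → QR.
(31/47) = -1 → non-residue.
(36/47) = +1 → QR.
Total quadratic residues among the 4: 2.

2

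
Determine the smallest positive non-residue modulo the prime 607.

(2/607) = +1, so 2 is a residue.
(3/607) = −1, so 3 is the smallest positive non-residue mod 607.

3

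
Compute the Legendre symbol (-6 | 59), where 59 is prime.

1

First reduce: -6 ≡ 53 (mod 59).
Reciprocity: 53 ≡ 1 and 59 ≡ 3 (mod 4), so (53/59) = +(59/53).
Reduce top mod 53: now compute (6/53).
Pull out 2: since 53 ≡ 5 (mod 8), (2/53) = -1.
Reciprocity: 3 ≡ 3 and 53 ≡ 1 (mod 4), so (3/53) = +(53/3).
Reduce top mod 3: now compute (2/3).
Pull out 2: since 3 ≡ 3 (mod 8), (2/3) = -1.
Reached (1/3) = 1. Collecting the sign flips along the way, the symbol is +1.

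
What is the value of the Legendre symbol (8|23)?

Pull out 2^3: since 23 ≡ 7 (mod 8), (2/23) = +1, so (2/23)^3 = +1.
Reached (1/23) = 1. Collecting the sign flips along the way, the symbol is +1.

1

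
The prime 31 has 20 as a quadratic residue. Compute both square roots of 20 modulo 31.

12, 19

Since 31 ≡ 3 (mod 4), a square root of 20 is 20^((31+1)/4) = 20^8 mod 31.
Repeated squaring: 20^2≡28, 20^4≡9, 20^8≡19 (mod 31).
20^8 = 20^(8) ≡ 19 (mod 31).
Check: 19² = 361 ≡ 20 (mod 31). The two roots are 12 and 19.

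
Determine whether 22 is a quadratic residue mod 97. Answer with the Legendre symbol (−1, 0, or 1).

Euler's criterion: (22/97) ≡ 22^48 (mod 97).
22^2 ≡ 96 (mod 97)
22^4 ≡ 1 (mod 97)
22^8 ≡ 1 (mod 97)
22^16 ≡ 1 (mod 97)
22^32 ≡ 1 (mod 97)
22^48 = 22^(32+16) ≡ 1 (mod 97).
Result is 1, so (22/97) = 1.

1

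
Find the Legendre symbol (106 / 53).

First reduce: 106 ≡ 0 (mod 53).
Top reduces to 0: gcd > 1, so the symbol is 0.

0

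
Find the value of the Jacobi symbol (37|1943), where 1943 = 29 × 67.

Reciprocity: 37 ≡ 1 and 1943 ≡ 3 (mod 4), so (37/1943) = +(1943/37).
Reduce top mod 37: now compute (19/37).
Reciprocity: 19 ≡ 3 and 37 ≡ 1 (mod 4), so (19/37) = +(37/19).
Reduce top mod 19: now compute (18/19).
Pull out 2: since 19 ≡ 3 (mod 8), (2/19) = -1.
Reciprocity: 9 ≡ 1 and 19 ≡ 3 (mod 4), so (9/19) = +(19/9).
Reduce top mod 9: now compute (1/9).
Reached (1/9) = 1. Collecting the sign flips along the way, the symbol is -1.

-1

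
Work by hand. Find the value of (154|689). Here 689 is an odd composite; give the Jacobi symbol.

1

Pull out 2: since 689 ≡ 1 (mod 8), (2/689) = +1.
Reciprocity: 77 ≡ 1 and 689 ≡ 1 (mod 4), so (77/689) = +(689/77).
Reduce top mod 77: now compute (73/77).
Reciprocity: 73 ≡ 1 and 77 ≡ 1 (mod 4), so (73/77) = +(77/73).
Reduce top mod 73: now compute (4/73).
Pull out 2^2: since 73 ≡ 1 (mod 8), (2/73) = +1, so (2/73)^2 = +1.
Reached (1/73) = 1. Collecting the sign flips along the way, the symbol is +1.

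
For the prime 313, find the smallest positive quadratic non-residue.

(2/313) = +1, so 2 is a residue.
(3/313) = +1, so 3 is a residue.
(4/313) = +1, so 4 is a residue.
(5/313) = −1, so 5 is the smallest positive non-residue mod 313.

5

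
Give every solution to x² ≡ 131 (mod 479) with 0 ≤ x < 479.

Since 479 ≡ 3 (mod 4), a square root of 131 is 131^((479+1)/4) = 131^120 mod 479.
Repeated squaring: 131^2≡396, 131^4≡183, 131^8≡438, 131^16≡244, 131^32≡140, 131^64≡440 (mod 479).
131^120 = 131^(64+32+16+8) ≡ 33 (mod 479).
Check: 33² = 1089 ≡ 131 (mod 479). The two roots are 33 and 446.

33, 446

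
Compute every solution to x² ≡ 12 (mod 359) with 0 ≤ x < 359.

Since 359 ≡ 3 (mod 4), a square root of 12 is 12^((359+1)/4) = 12^90 mod 359.
Repeated squaring: 12^2≡144, 12^4≡273, 12^8≡216, 12^16≡345, 12^32≡196, 12^64≡3 (mod 359).
12^90 = 12^(64+16+8+2) ≡ 33 (mod 359).
Check: 33² = 1089 ≡ 12 (mod 359). The two roots are 33 and 326.

33, 326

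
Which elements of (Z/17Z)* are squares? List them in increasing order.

Square k = 1,…,8 (k and 17−k give the same square):
1²=1, 2²=4, 3²=9, 4²=16, 5²≡8, 6²≡2, 7²≡15, 8²≡13 (mod 17).
So the quadratic residues mod 17 are {1, 2, 4, 8, 9, 13, 15, 16}.

1, 2, 4, 8, 9, 13, 15, 16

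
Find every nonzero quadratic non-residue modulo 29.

Square k = 1,…,14 (k and 29−k give the same square):
1²=1, 2²=4, 3²=9, 4²=16, 5²=25, 6²≡7, 7²≡20, 8²≡6, 9²≡23, 10²≡13, 11²≡5, 12²≡28, 13²≡24, 14²≡22 (mod 29).
The residues are {1, 4, 5, 6, 7, 9, 13, 16, 20, 22, 23, 24, 25, 28}; the non-residues are the remaining 14 nonzero classes.

2, 3, 8, 10, 11, 12, 14, 15, 17, 18, 19, 21, 26, 27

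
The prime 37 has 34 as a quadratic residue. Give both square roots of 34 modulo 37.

37 ≡ 1 (mod 4), so we find a root by search.
Trying successive values, 16² = 256 ≡ 34 (mod 37). The other root is 37 − 16 = 21.

16, 21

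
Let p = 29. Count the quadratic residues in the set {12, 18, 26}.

0

(12/29) = -1 → non-residue.
(18/29) = -1 → non-residue.
(26/29) = -1 → non-residue.
Total quadratic residues among the 3: 0.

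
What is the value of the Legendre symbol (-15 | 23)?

Euler's criterion: (-15/23) ≡ 8^11 (mod 23).
8^2 ≡ 18 (mod 23)
8^4 ≡ 2 (mod 23)
8^8 ≡ 4 (mod 23)
8^11 = 8^(8+2+1) ≡ 1 (mod 23).
Result is 1, so (-15/23) = 1.

1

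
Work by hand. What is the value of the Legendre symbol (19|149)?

1

Reciprocity: 19 ≡ 3 and 149 ≡ 1 (mod 4), so (19/149) = +(149/19).
Reduce top mod 19: now compute (16/19).
Pull out 2^4: since 19 ≡ 3 (mod 8), (2/19) = -1, so (2/19)^4 = +1.
Reached (1/19) = 1. Collecting the sign flips along the way, the symbol is +1.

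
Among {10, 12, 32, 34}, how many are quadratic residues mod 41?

2

(10/41) = +1 → QR.
(12/41) = -1 → non-residue.
(32/41) = +1 → QR.
(34/41) = -1 → non-residue.
Total quadratic residues among the 4: 2.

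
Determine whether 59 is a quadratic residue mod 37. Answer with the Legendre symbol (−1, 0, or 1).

-1

Euler's criterion: (59/37) ≡ 22^18 (mod 37).
22^2 ≡ 3 (mod 37)
22^4 ≡ 9 (mod 37)
22^8 ≡ 7 (mod 37)
22^16 ≡ 12 (mod 37)
22^18 = 22^(16+2) ≡ 36 (mod 37).
Result is 36 ≡ −1, so (59/37) = −1.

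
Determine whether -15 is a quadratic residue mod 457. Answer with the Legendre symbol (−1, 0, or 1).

Euler's criterion: (-15/457) ≡ 442^228 (mod 457).
442^2 ≡ 225 (mod 457)
442^4 ≡ 355 (mod 457)
442^8 ≡ 350 (mod 457)
442^16 ≡ 24 (mod 457)
442^32 ≡ 119 (mod 457)
442^64 ≡ 451 (mod 457)
442^128 ≡ 36 (mod 457)
442^228 = 442^(128+64+32+4) ≡ 456 (mod 457).
Result is 456 ≡ −1, so (-15/457) = −1.

-1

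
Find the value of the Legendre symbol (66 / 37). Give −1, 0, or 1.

-1

First reduce: 66 ≡ 29 (mod 37).
Reciprocity: 29 ≡ 1 and 37 ≡ 1 (mod 4), so (29/37) = +(37/29).
Reduce top mod 29: now compute (8/29).
Pull out 2^3: since 29 ≡ 5 (mod 8), (2/29) = -1, so (2/29)^3 = -1.
Reached (1/29) = 1. Collecting the sign flips along the way, the symbol is -1.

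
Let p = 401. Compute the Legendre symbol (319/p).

1

Reciprocity: 319 ≡ 3 and 401 ≡ 1 (mod 4), so (319/401) = +(401/319).
Reduce top mod 319: now compute (82/319).
Pull out 2: since 319 ≡ 7 (mod 8), (2/319) = +1.
Reciprocity: 41 ≡ 1 and 319 ≡ 3 (mod 4), so (41/319) = +(319/41).
Reduce top mod 41: now compute (32/41).
Pull out 2^5: since 41 ≡ 1 (mod 8), (2/41) = +1, so (2/41)^5 = +1.
Reached (1/41) = 1. Collecting the sign flips along the way, the symbol is +1.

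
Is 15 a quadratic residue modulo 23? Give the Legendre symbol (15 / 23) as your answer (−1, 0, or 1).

Reciprocity: 15 ≡ 3 and 23 ≡ 3 (mod 4), so (15/23) = −(23/15).
Reduce top mod 15: now compute (8/15).
Pull out 2^3: since 15 ≡ 7 (mod 8), (2/15) = +1, so (2/15)^3 = +1.
Reached (1/15) = 1. Collecting the sign flips along the way, the symbol is -1.

-1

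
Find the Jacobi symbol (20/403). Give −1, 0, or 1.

Pull out 2^2: since 403 ≡ 3 (mod 8), (2/403) = -1, so (2/403)^2 = +1.
Reciprocity: 5 ≡ 1 and 403 ≡ 3 (mod 4), so (5/403) = +(403/5).
Reduce top mod 5: now compute (3/5).
Reciprocity: 3 ≡ 3 and 5 ≡ 1 (mod 4), so (3/5) = +(5/3).
Reduce top mod 3: now compute (2/3).
Pull out 2: since 3 ≡ 3 (mod 8), (2/3) = -1.
Reached (1/3) = 1. Collecting the sign flips along the way, the symbol is -1.

-1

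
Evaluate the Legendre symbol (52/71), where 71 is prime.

Pull out 2^2: since 71 ≡ 7 (mod 8), (2/71) = +1, so (2/71)^2 = +1.
Reciprocity: 13 ≡ 1 and 71 ≡ 3 (mod 4), so (13/71) = +(71/13).
Reduce top mod 13: now compute (6/13).
Pull out 2: since 13 ≡ 5 (mod 8), (2/13) = -1.
Reciprocity: 3 ≡ 3 and 13 ≡ 1 (mod 4), so (3/13) = +(13/3).
Reduce top mod 3: now compute (1/3).
Reached (1/3) = 1. Collecting the sign flips along the way, the symbol is -1.

-1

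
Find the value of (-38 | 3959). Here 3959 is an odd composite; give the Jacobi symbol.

1

First reduce: -38 ≡ 3921 (mod 3959).
Reciprocity: 3921 ≡ 1 and 3959 ≡ 3 (mod 4), so (3921/3959) = +(3959/3921).
Reduce top mod 3921: now compute (38/3921).
Pull out 2: since 3921 ≡ 1 (mod 8), (2/3921) = +1.
Reciprocity: 19 ≡ 3 and 3921 ≡ 1 (mod 4), so (19/3921) = +(3921/19).
Reduce top mod 19: now compute (7/19).
Reciprocity: 7 ≡ 3 and 19 ≡ 3 (mod 4), so (7/19) = −(19/7).
Reduce top mod 7: now compute (5/7).
Reciprocity: 5 ≡ 1 and 7 ≡ 3 (mod 4), so (5/7) = +(7/5).
Reduce top mod 5: now compute (2/5).
Pull out 2: since 5 ≡ 5 (mod 8), (2/5) = -1.
Reached (1/5) = 1. Collecting the sign flips along the way, the symbol is +1.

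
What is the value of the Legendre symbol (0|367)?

Top reduces to 0: gcd > 1, so the symbol is 0.

0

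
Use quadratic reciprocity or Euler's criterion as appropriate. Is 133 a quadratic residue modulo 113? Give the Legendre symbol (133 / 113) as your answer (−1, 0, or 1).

First reduce: 133 ≡ 20 (mod 113).
Pull out 2^2: since 113 ≡ 1 (mod 8), (2/113) = +1, so (2/113)^2 = +1.
Reciprocity: 5 ≡ 1 and 113 ≡ 1 (mod 4), so (5/113) = +(113/5).
Reduce top mod 5: now compute (3/5).
Reciprocity: 3 ≡ 3 and 5 ≡ 1 (mod 4), so (3/5) = +(5/3).
Reduce top mod 3: now compute (2/3).
Pull out 2: since 3 ≡ 3 (mod 8), (2/3) = -1.
Reached (1/3) = 1. Collecting the sign flips along the way, the symbol is -1.

-1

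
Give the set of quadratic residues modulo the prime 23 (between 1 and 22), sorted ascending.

Square k = 1,…,11 (k and 23−k give the same square):
1²=1, 2²=4, 3²=9, 4²=16, 5²≡2, 6²≡13, 7²≡3, 8²≡18, 9²≡12, 10²≡8, 11²≡6 (mod 23).
So the quadratic residues mod 23 are {1, 2, 3, 4, 6, 8, 9, 12, 13, 16, 18}.

1, 2, 3, 4, 6, 8, 9, 12, 13, 16, 18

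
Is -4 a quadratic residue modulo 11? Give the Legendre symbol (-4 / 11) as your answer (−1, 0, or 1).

First reduce: -4 ≡ 7 (mod 11).
Reciprocity: 7 ≡ 3 and 11 ≡ 3 (mod 4), so (7/11) = −(11/7).
Reduce top mod 7: now compute (4/7).
Pull out 2^2: since 7 ≡ 7 (mod 8), (2/7) = +1, so (2/7)^2 = +1.
Reached (1/7) = 1. Collecting the sign flips along the way, the symbol is -1.

-1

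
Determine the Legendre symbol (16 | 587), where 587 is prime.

1

Pull out 2^4: since 587 ≡ 3 (mod 8), (2/587) = -1, so (2/587)^4 = +1.
Reached (1/587) = 1. Collecting the sign flips along the way, the symbol is +1.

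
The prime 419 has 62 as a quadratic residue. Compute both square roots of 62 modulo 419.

30, 389

Since 419 ≡ 3 (mod 4), a square root of 62 is 62^((419+1)/4) = 62^105 mod 419.
Repeated squaring: 62^2≡73, 62^4≡301, 62^8≡97, 62^16≡191, 62^32≡28, 62^64≡365 (mod 419).
62^105 = 62^(64+32+8+1) ≡ 389 (mod 419).
Check: 389² = 151321 ≡ 62 (mod 419). The two roots are 30 and 389.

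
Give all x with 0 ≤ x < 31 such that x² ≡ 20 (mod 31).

12, 19

Since 31 ≡ 3 (mod 4), a square root of 20 is 20^((31+1)/4) = 20^8 mod 31.
Repeated squaring: 20^2≡28, 20^4≡9, 20^8≡19 (mod 31).
20^8 = 20^(8) ≡ 19 (mod 31).
Check: 19² = 361 ≡ 20 (mod 31). The two roots are 12 and 19.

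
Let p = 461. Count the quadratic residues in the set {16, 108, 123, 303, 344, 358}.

3

(16/461) = +1 → QR.
(108/461) = -1 → non-residue.
(123/461) = -1 → non-residue.
(303/461) = +1 → QR.
(344/461) = -1 → non-residue.
(358/461) = +1 → QR.
Total quadratic residues among the 6: 3.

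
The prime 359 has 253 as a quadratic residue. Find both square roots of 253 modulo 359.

Since 359 ≡ 3 (mod 4), a square root of 253 is 253^((359+1)/4) = 253^90 mod 359.
Repeated squaring: 253^2≡107, 253^4≡320, 253^8≡85, 253^16≡45, 253^32≡230, 253^64≡127 (mod 359).
253^90 = 253^(64+16+8+2) ≡ 110 (mod 359).
Check: 110² = 12100 ≡ 253 (mod 359). The two roots are 110 and 249.

110, 249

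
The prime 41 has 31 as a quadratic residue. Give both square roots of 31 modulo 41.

41 ≡ 1 (mod 4), so we find a root by search.
Trying successive values, 20² = 400 ≡ 31 (mod 41). The other root is 41 − 20 = 21.

20, 21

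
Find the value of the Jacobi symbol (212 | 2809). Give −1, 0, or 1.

0

Pull out 2^2: since 2809 ≡ 1 (mod 8), (2/2809) = +1, so (2/2809)^2 = +1.
Reciprocity: 53 ≡ 1 and 2809 ≡ 1 (mod 4), so (53/2809) = +(2809/53).
Reduce top mod 53: now compute (0/53).
Top reduces to 0: gcd > 1, so the symbol is 0.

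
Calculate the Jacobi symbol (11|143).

Reciprocity: 11 ≡ 3 and 143 ≡ 3 (mod 4), so (11/143) = −(143/11).
Reduce top mod 11: now compute (0/11).
Top reduces to 0: gcd > 1, so the symbol is 0.

0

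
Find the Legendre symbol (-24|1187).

First reduce: -24 ≡ 1163 (mod 1187).
Reciprocity: 1163 ≡ 3 and 1187 ≡ 3 (mod 4), so (1163/1187) = −(1187/1163).
Reduce top mod 1163: now compute (24/1163).
Pull out 2^3: since 1163 ≡ 3 (mod 8), (2/1163) = -1, so (2/1163)^3 = -1.
Reciprocity: 3 ≡ 3 and 1163 ≡ 3 (mod 4), so (3/1163) = −(1163/3).
Reduce top mod 3: now compute (2/3).
Pull out 2: since 3 ≡ 3 (mod 8), (2/3) = -1.
Reached (1/3) = 1. Collecting the sign flips along the way, the symbol is +1.

1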